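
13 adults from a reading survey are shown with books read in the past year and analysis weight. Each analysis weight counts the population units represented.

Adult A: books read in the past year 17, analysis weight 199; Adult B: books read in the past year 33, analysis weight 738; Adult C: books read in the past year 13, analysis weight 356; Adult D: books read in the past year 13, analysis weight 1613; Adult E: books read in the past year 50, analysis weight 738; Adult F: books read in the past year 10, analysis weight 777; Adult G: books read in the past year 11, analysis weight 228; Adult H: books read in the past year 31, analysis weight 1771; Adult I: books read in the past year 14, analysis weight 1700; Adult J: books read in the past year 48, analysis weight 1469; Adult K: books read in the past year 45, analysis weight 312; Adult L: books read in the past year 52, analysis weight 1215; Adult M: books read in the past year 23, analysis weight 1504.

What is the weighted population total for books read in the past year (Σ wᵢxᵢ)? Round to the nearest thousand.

362000

Weighted total = 361537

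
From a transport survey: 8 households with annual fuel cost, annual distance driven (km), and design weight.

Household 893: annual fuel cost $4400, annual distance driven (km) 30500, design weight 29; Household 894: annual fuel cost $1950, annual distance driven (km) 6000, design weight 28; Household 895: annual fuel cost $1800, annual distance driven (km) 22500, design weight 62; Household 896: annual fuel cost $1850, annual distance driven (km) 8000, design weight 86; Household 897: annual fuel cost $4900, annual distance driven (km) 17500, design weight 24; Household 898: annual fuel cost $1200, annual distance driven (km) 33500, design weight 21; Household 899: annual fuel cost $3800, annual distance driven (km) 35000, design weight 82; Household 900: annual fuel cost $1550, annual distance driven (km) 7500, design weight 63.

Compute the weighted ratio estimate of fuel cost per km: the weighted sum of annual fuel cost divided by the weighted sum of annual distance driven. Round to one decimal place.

Σ wᵢ·y = 4400×29 + 1950×28 + 1800×62 + 1850×86 + 4900×24 + 1200×21 + 3800×82 + 1550×63
  = 1004950
Σ wᵢ·x = 30500×29 + 6000×28 + 22500×62 + 8000×86 + 17500×24 + 33500×21 + 35000×82 + 7500×63
  = 7601500
Ratio = 1004950 / 7601500 = 0.13220417

0.1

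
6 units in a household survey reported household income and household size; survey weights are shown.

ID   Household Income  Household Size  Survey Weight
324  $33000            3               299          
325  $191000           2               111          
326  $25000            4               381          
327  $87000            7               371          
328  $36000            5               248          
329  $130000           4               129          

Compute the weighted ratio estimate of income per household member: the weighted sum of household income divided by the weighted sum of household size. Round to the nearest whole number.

14089

Σ wᵢ·y = 33000×299 + 191000×111 + 25000×381 + 87000×371 + 36000×248 + 130000×129
  = 98568000
Σ wᵢ·x = 3×299 + 2×111 + 4×381 + 7×371 + 5×248 + 4×129
  = 897 + 222 + 1524 + 2597 + 1240 + 516 = 6996
Ratio = 98568000 / 6996 = 14089.194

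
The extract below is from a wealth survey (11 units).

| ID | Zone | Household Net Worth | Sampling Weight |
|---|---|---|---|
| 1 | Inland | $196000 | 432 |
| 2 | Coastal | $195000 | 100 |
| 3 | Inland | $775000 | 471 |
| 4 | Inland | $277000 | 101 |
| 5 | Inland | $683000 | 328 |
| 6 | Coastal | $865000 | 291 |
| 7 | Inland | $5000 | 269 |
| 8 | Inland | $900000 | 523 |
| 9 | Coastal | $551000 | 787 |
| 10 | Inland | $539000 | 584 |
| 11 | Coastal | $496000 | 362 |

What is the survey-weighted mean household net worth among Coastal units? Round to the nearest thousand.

Coastal rows: 2, 6, 9, 11
Weighted sum = 195000×100 + 865000×291 + 551000×787 + 496000×362
  = 19500000 + 251715000 + 433637000 + 179552000 = 884404000
Sum of weights = 100 + 291 + 787 + 362 = 1540
Weighted mean = 884404000 / 1540 = 574288.31

574000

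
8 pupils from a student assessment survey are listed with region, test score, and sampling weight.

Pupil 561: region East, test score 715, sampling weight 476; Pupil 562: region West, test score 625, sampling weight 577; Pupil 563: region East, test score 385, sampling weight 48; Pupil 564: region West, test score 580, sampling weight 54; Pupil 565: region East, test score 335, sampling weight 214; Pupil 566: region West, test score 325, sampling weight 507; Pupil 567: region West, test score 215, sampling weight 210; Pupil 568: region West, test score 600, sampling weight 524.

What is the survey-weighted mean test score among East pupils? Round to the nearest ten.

580

East rows: 561, 563, 565
Weighted sum = 715×476 + 385×48 + 335×214
  = 340340 + 18480 + 71690 = 430510
Sum of weights = 738
Weighted mean = 430510 / 738 = 583.34688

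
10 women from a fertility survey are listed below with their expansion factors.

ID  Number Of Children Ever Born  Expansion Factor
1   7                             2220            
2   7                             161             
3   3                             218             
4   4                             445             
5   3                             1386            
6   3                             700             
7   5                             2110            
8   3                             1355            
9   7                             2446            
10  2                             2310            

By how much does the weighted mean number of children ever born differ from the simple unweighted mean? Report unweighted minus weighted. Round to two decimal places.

-0.22

Unweighted sum = 7 + 7 + 3 + 4 + 3 + 3 + 5 + 3 + 7 + 2 = 44
Unweighted mean = 44 / 10 = 4.4
Weighted sum = 7×2220 + 7×161 + 3×218 + 4×445 + 3×1386 + 3×700 + 5×2110 + 3×1355 + 7×2446 + 2×2310
  = 15540 + 1127 + 654 + 1780 + 4158 + 2100 + 10550 + 4065 + 17122 + 4620 = 61716
Sum of weights = 2220 + 161 + 218 + 445 + 1386 + 700 + 2110 + 1355 + 2446 + 2310 = 13351
Weighted mean = 61716 / 13351 = 4.6225751
Difference (unweighted minus weighted) = -0.22257509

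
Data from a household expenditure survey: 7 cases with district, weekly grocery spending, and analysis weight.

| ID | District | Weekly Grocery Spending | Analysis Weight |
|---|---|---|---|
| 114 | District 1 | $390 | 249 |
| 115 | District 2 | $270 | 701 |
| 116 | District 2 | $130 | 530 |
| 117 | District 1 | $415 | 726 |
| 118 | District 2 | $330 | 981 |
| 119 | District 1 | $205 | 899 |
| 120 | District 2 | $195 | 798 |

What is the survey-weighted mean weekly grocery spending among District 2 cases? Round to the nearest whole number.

245

District 2 rows: 115, 116, 118, 120
Weighted sum = 270×701 + 130×530 + 330×981 + 195×798
  = 189270 + 68900 + 323730 + 155610 = 737510
Sum of weights = 3010
Weighted mean = 737510 / 3010 = 245.01993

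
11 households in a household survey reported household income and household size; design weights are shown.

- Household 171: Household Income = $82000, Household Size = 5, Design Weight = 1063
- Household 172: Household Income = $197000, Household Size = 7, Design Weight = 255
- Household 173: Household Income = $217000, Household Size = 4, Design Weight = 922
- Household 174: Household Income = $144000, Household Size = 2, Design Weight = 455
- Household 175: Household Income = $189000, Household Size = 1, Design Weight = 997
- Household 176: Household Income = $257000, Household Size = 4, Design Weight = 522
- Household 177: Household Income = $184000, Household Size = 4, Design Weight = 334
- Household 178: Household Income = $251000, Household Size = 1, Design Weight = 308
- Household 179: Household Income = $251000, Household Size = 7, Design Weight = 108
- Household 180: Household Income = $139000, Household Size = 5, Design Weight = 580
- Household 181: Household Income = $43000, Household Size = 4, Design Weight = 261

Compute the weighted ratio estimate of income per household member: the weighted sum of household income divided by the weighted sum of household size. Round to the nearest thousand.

47000

Σ wᵢ·y = 82000×1063 + 197000×255 + 217000×922 + 144000×455 + 189000×997 + 257000×522 + 184000×334 + 251000×308 + 251000×108 + 139000×580 + 43000×261
  = 87166000 + 50235000 + 200074000 + 65520000 + 188433000 + 134154000 + 61456000 + 77308000 + 27108000 + 80620000 + 11223000 = 983297000
Σ wᵢ·x = 5×1063 + 7×255 + 4×922 + 2×455 + 1×997 + 4×522 + 4×334 + 1×308 + 7×108 + 5×580 + 4×261
  = 5315 + 1785 + 3688 + 910 + 997 + 2088 + 1336 + 308 + 756 + 2900 + 1044 = 21127
Ratio = 983297000 / 21127 = 46542.197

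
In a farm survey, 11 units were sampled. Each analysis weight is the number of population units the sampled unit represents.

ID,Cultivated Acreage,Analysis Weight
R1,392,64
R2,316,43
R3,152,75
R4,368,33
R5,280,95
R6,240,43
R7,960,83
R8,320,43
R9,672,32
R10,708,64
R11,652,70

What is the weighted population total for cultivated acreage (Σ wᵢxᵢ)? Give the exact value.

Weighted total = 392×64 + 316×43 + 152×75 + 368×33 + 280×95 + 240×43 + 960×83 + 320×43 + 672×32 + 708×64 + 652×70
  = 305036

305036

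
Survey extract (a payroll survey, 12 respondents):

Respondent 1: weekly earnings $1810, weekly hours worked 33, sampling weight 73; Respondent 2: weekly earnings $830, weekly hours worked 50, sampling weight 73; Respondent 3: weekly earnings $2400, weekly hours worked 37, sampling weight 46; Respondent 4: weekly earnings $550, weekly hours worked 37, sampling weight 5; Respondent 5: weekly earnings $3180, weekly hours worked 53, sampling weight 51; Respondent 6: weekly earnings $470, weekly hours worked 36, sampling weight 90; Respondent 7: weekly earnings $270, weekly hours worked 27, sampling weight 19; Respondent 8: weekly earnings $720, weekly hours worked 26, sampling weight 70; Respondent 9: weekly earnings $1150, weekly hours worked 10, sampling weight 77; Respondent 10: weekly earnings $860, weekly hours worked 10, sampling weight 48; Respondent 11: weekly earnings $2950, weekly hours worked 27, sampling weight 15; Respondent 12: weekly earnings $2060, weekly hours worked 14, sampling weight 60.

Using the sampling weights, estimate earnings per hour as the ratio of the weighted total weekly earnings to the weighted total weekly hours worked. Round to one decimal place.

46.1

Σ wᵢ·y = 1810×73 + 830×73 + 2400×46 + 550×5 + 3180×51 + 470×90 + 270×19 + 720×70 + 1150×77 + 860×48 + 2950×15 + 2060×60
  = 863560
Σ wᵢ·x = 33×73 + 50×73 + 37×46 + 37×5 + 53×51 + 36×90 + 27×19 + 26×70 + 10×77 + 10×48 + 27×15 + 14×60
  = 18717
Ratio = 863560 / 18717 = 46.137736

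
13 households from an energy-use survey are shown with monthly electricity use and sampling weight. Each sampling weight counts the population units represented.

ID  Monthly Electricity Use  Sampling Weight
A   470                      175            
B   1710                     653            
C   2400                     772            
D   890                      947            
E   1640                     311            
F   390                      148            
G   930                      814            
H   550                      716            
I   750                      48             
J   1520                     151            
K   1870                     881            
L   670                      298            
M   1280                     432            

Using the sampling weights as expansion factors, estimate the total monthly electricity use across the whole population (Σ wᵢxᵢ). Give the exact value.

8278700

Weighted total = 8278700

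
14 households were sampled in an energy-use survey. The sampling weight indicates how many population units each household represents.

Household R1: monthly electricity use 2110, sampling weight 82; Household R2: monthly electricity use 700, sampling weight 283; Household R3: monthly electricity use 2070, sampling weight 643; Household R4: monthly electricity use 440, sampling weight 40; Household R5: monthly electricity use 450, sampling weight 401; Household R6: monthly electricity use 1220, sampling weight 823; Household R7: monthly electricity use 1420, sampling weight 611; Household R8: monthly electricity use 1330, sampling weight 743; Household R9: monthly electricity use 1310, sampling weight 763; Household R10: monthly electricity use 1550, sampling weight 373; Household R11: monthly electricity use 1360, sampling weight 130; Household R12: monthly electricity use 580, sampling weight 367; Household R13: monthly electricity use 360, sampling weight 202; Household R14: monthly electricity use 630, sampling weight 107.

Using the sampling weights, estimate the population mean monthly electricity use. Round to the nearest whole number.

Weighted sum = 6867520
Sum of weights = 5568
Weighted mean = 6867520 / 5568 = 1233.3908

1233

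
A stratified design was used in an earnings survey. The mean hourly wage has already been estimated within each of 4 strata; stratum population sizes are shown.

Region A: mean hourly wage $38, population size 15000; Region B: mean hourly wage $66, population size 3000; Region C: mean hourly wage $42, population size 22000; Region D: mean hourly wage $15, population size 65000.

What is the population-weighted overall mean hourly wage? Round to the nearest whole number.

25

Σ Nₕ·x̄ₕ = 38×15000 + 66×3000 + 42×22000 + 15×65000
  = 570000 + 198000 + 924000 + 975000 = 2667000
Σ Nₕ = 15000 + 3000 + 22000 + 65000 = 105000
Overall mean = 2667000 / 105000 = 25.4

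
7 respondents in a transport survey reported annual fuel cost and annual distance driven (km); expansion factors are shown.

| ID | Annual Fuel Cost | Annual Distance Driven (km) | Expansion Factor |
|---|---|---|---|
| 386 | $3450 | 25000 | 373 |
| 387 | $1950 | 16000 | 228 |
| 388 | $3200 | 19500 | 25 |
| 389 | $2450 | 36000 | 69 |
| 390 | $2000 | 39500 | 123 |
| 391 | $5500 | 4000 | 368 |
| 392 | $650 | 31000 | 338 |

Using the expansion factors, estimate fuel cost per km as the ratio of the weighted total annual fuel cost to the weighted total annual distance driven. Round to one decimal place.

0.1

Σ wᵢ·y = 3450×373 + 1950×228 + 3200×25 + 2450×69 + 2000×123 + 5500×368 + 650×338
  = 1286850 + 444600 + 80000 + 169050 + 246000 + 2024000 + 219700 = 4470200
Σ wᵢ·x = 32753000
Ratio = 4470200 / 32753000 = 0.13648215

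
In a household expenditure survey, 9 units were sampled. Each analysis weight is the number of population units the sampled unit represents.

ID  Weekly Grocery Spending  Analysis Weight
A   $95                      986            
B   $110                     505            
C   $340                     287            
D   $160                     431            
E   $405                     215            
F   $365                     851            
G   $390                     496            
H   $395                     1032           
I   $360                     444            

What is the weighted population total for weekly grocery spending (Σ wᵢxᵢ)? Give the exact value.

Weighted total = 95×986 + 110×505 + 340×287 + 160×431 + 405×215 + 365×851 + 390×496 + 395×1032 + 360×444
  = 93670 + 55550 + 97580 + 68960 + 87075 + 310615 + 193440 + 407640 + 159840 = 1474370

1474370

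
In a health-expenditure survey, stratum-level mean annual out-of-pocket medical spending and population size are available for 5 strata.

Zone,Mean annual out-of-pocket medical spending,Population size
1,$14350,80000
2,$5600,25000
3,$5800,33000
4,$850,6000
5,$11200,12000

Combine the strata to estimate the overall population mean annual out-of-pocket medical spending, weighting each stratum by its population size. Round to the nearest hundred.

Σ Nₕ·x̄ₕ = 14350×80000 + 5600×25000 + 5800×33000 + 850×6000 + 11200×12000
  = 1148000000 + 140000000 + 191400000 + 5100000 + 134400000 = 1618900000
Σ Nₕ = 80000 + 25000 + 33000 + 6000 + 12000 = 156000
Overall mean = 1618900000 / 156000 = 10377.564

10400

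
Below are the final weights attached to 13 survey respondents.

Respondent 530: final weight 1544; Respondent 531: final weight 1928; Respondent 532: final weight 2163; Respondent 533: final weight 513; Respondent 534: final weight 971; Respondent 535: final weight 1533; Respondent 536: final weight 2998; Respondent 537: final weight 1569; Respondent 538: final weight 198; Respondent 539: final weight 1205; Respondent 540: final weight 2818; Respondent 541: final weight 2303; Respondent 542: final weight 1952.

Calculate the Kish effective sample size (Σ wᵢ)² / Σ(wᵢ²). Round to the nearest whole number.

Σ wᵢ = 21695
Σ wᵢ² = 44332019
n_eff = 21695² / 44332019 = 470673025 / 44332019 = 10.617

11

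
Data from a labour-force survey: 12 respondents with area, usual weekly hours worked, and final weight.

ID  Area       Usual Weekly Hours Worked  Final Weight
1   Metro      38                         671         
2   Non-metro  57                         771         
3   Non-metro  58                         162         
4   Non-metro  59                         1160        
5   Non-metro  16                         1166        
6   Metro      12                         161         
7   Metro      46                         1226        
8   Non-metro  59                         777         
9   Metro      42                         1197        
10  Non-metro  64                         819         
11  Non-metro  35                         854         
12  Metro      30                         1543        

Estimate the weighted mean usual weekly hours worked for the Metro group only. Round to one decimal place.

Metro rows: 1, 6, 7, 9, 12
Weighted sum = 38×671 + 12×161 + 46×1226 + 42×1197 + 30×1543
  = 180390
Sum of weights = 671 + 161 + 1226 + 1197 + 1543 = 4798
Weighted mean = 180390 / 4798 = 37.596915

37.6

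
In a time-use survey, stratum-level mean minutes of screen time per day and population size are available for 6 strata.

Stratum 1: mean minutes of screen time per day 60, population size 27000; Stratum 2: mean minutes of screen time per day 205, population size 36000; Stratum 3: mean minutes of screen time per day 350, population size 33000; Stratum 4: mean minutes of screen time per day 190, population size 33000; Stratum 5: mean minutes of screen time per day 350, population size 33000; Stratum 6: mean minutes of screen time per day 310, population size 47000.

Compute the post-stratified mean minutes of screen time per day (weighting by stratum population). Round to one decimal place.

Σ Nₕ·x̄ₕ = 60×27000 + 205×36000 + 350×33000 + 190×33000 + 350×33000 + 310×47000
  = 52940000
Σ Nₕ = 27000 + 36000 + 33000 + 33000 + 33000 + 47000 = 209000
Overall mean = 52940000 / 209000 = 253.30144

253.3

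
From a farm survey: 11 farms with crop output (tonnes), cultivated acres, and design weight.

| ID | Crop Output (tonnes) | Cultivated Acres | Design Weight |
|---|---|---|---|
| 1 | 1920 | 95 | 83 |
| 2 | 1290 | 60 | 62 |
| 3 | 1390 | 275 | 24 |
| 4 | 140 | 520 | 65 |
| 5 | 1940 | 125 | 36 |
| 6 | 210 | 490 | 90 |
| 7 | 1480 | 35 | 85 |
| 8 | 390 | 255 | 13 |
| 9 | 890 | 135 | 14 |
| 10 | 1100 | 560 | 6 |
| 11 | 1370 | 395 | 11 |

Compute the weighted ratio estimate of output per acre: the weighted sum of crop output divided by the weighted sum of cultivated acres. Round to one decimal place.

Σ wᵢ·y = 1920×83 + 1290×62 + 1390×24 + 140×65 + 1940×36 + 210×90 + 1480×85 + 390×13 + 890×14 + 1100×6 + 1370×11
  = 535540
Σ wᵢ·x = 95×83 + 60×62 + 275×24 + 520×65 + 125×36 + 490×90 + 35×85 + 255×13 + 135×14 + 560×6 + 395×11
  = 7885 + 3720 + 6600 + 33800 + 4500 + 44100 + 2975 + 3315 + 1890 + 3360 + 4345 = 116490
Ratio = 535540 / 116490 = 4.5973045

4.6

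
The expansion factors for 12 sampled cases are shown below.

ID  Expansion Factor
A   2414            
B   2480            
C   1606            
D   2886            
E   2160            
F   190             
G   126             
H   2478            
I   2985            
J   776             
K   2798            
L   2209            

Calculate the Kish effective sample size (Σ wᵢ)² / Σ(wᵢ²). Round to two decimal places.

9.54

Σ wᵢ = 2414 + 2480 + 1606 + 2886 + 2160 + 190 + 126 + 2478 + 2985 + 776 + 2798 + 2209 = 23108
Σ wᵢ² = 55964974
n_eff = 23108² / 55964974 = 533979664 / 55964974 = 9.5413189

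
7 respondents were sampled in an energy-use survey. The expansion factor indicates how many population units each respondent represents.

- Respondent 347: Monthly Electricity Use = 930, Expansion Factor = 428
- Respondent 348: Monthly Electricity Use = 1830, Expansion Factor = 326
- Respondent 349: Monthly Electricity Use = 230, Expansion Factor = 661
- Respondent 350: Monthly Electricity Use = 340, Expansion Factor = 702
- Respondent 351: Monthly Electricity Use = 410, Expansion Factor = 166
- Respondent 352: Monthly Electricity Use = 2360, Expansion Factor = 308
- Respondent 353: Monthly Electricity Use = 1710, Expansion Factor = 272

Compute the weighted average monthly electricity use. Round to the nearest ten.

920

Weighted sum = 930×428 + 1830×326 + 230×661 + 340×702 + 410×166 + 2360×308 + 1710×272
  = 398040 + 596580 + 152030 + 238680 + 68060 + 726880 + 465120 = 2645390
Sum of weights = 428 + 326 + 661 + 702 + 166 + 308 + 272 = 2863
Weighted mean = 2645390 / 2863 = 923.99232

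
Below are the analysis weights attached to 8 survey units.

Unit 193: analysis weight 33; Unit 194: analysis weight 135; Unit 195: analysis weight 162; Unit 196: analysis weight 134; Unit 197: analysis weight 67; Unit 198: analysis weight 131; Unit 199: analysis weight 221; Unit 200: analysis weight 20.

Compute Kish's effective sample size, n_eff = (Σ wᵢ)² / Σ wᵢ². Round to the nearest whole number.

6

Σ wᵢ = 33 + 135 + 162 + 134 + 67 + 131 + 221 + 20 = 903
Σ wᵢ² = 1089 + 18225 + 26244 + 17956 + 4489 + 17161 + 48841 + 400 = 134405
n_eff = 903² / 134405 = 815409 / 134405 = 6.0668056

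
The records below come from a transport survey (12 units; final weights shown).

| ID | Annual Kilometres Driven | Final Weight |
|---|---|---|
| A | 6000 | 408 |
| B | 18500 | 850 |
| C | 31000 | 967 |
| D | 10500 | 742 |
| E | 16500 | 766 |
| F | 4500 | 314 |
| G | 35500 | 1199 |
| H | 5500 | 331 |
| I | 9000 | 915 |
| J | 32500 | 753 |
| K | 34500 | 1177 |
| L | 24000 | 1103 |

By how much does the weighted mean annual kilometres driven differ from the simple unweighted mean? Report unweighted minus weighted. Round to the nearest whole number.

Unweighted sum = 6000 + 18500 + 31000 + 10500 + 16500 + 4500 + 35500 + 5500 + 9000 + 32500 + 34500 + 24000 = 228000
Unweighted mean = 228000 / 12 = 19000
Weighted sum = 214164000
Sum of weights = 408 + 850 + 967 + 742 + 766 + 314 + 1199 + 331 + 915 + 753 + 1177 + 1103 = 9525
Weighted mean = 214164000 / 9525 = 22484.409
Difference (unweighted minus weighted) = -3484.4094

-3484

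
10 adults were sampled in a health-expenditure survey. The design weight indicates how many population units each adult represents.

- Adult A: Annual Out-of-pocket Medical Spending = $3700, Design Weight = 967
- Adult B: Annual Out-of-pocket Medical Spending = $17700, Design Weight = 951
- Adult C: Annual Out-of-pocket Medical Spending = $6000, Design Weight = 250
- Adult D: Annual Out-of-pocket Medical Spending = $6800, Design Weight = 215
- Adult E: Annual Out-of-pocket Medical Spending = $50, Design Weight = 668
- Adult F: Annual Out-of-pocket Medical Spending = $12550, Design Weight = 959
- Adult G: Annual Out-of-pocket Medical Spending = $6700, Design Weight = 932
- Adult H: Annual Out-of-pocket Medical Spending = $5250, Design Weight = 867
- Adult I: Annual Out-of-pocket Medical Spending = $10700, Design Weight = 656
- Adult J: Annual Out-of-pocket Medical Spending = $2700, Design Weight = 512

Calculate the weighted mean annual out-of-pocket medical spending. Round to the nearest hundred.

Weighted sum = 54639200
Sum of weights = 6977
Weighted mean = 54639200 / 6977 = 7831.3315

7800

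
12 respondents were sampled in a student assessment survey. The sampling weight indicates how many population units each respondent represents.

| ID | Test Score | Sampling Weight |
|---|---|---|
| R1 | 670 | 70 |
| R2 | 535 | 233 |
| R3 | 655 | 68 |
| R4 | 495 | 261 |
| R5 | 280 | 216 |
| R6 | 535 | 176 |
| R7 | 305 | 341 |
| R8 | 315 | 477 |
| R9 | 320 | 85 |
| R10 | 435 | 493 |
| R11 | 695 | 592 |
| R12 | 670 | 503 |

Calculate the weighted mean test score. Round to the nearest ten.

Weighted sum = 670×70 + 535×233 + 655×68 + 495×261 + 280×216 + 535×176 + 305×341 + 315×477 + 320×85 + 435×493 + 695×592 + 670×503
  = 46900 + 124655 + 44540 + 129195 + 60480 + 94160 + 104005 + 150255 + 27200 + 214455 + 411440 + 337010 = 1744295
Sum of weights = 70 + 233 + 68 + 261 + 216 + 176 + 341 + 477 + 85 + 493 + 592 + 503 = 3515
Weighted mean = 1744295 / 3515 = 496.24324

500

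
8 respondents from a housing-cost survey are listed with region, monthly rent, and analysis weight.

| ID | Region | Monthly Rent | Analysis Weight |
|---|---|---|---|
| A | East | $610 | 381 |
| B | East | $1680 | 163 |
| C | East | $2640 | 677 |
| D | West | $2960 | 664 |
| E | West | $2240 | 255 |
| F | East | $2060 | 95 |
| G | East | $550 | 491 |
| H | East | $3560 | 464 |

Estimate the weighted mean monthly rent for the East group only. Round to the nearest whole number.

East rows: A, B, C, F, G, H
Weighted sum = 610×381 + 1680×163 + 2640×677 + 2060×95 + 550×491 + 3560×464
  = 4411120
Sum of weights = 381 + 163 + 677 + 95 + 491 + 464 = 2271
Weighted mean = 4411120 / 2271 = 1942.369

1942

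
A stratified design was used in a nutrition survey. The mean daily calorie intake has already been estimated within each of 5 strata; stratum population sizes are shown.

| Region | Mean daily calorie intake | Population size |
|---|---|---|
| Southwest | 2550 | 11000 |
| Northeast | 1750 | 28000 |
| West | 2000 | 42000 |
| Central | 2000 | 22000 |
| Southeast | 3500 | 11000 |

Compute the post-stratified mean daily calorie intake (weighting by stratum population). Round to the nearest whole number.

2136

Σ Nₕ·x̄ₕ = 2550×11000 + 1750×28000 + 2000×42000 + 2000×22000 + 3500×11000
  = 243550000
Σ Nₕ = 114000
Overall mean = 243550000 / 114000 = 2136.4035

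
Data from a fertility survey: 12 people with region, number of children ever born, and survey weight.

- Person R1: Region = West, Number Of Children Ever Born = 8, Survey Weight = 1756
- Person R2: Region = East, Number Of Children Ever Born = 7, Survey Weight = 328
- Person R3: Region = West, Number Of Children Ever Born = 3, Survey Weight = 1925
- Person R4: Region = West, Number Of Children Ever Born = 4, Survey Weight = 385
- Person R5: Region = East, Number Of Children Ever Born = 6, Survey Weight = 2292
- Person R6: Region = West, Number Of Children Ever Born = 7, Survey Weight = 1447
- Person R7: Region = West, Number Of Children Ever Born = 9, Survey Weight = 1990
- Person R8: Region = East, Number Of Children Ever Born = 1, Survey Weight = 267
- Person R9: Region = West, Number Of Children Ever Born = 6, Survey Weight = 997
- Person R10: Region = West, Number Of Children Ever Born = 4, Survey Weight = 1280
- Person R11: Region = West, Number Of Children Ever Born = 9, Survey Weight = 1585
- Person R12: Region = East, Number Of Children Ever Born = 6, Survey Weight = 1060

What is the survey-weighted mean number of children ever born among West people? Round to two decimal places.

West rows: R1, R3, R4, R6, R7, R9, R10, R11
Weighted sum = 8×1756 + 3×1925 + 4×385 + 7×1447 + 9×1990 + 6×997 + 4×1280 + 9×1585
  = 74769
Sum of weights = 1756 + 1925 + 385 + 1447 + 1990 + 997 + 1280 + 1585 = 11365
Weighted mean = 74769 / 11365 = 6.5788825

6.58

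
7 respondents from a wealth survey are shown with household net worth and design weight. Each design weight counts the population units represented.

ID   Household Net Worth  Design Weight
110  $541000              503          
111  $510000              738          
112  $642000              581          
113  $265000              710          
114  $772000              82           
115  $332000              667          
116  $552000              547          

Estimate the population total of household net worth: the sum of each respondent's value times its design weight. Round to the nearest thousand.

1796347000

Weighted total = 1796347000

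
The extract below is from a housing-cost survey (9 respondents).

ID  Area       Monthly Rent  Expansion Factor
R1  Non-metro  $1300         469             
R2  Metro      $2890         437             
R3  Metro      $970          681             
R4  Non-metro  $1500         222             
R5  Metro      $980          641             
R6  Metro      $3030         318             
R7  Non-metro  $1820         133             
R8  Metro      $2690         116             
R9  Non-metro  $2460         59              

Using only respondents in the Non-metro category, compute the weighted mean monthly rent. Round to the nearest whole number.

1506

Non-metro rows: R1, R4, R7, R9
Weighted sum = 1300×469 + 1500×222 + 1820×133 + 2460×59
  = 1329900
Sum of weights = 469 + 222 + 133 + 59 = 883
Weighted mean = 1329900 / 883 = 1506.1155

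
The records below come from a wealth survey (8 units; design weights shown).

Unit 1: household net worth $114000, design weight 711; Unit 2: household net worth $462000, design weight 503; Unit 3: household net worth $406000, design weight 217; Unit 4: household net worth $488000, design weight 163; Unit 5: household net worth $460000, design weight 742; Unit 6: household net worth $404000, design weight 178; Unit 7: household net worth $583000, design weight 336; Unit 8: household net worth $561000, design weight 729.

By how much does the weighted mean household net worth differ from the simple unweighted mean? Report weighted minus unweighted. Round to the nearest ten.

Unweighted sum = 3478000
Unweighted mean = 3478000 / 8 = 434750
Weighted sum = 114000×711 + 462000×503 + 406000×217 + 488000×163 + 460000×742 + 404000×178 + 583000×336 + 561000×729
  = 81054000 + 232386000 + 88102000 + 79544000 + 341320000 + 71912000 + 195888000 + 408969000 = 1499175000
Sum of weights = 3579
Weighted mean = 1499175000 / 3579 = 418880.97
Difference (weighted minus unweighted) = -15869.028

-15870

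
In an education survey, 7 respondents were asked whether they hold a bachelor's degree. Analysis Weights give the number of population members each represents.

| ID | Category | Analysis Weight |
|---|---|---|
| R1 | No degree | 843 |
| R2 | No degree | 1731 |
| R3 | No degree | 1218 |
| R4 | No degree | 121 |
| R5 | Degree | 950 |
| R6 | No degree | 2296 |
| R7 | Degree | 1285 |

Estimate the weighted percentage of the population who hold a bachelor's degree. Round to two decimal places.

Sum of weights for 'Degree' = 950 + 1285 = 2235
Total weight = 843 + 1731 + 1218 + 121 + 950 + 2296 + 1285 = 8444
Weighted proportion = 2235 / 8444 = 0.26468498 → 26.468498%

26.47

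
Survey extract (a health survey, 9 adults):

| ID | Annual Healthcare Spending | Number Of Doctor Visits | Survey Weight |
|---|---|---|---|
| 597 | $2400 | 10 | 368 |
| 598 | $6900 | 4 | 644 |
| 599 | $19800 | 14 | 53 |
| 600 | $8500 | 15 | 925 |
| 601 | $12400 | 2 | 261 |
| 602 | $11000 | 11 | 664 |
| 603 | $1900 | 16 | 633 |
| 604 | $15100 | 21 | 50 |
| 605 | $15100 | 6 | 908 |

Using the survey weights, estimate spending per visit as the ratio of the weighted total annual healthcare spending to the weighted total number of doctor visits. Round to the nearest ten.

Σ wᵢ·y = 40447600
Σ wᵢ·x = 10×368 + 4×644 + 14×53 + 15×925 + 2×261 + 11×664 + 16×633 + 21×50 + 6×908
  = 3680 + 2576 + 742 + 13875 + 522 + 7304 + 10128 + 1050 + 5448 = 45325
Ratio = 40447600 / 45325 = 892.39051

890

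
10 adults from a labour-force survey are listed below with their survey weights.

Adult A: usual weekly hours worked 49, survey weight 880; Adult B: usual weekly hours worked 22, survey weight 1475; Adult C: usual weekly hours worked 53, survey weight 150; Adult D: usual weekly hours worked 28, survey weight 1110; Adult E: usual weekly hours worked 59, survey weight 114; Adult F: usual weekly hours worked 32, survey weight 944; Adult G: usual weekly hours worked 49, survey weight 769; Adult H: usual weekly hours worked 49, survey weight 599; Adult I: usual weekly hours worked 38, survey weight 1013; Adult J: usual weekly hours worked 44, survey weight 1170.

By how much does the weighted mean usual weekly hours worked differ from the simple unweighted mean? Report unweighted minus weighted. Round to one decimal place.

4.8

Unweighted sum = 49 + 22 + 53 + 28 + 59 + 32 + 49 + 49 + 38 + 44 = 423
Unweighted mean = 423 / 10 = 42.3
Weighted sum = 49×880 + 22×1475 + 53×150 + 28×1110 + 59×114 + 32×944 + 49×769 + 49×599 + 38×1013 + 44×1170
  = 43120 + 32450 + 7950 + 31080 + 6726 + 30208 + 37681 + 29351 + 38494 + 51480 = 308540
Sum of weights = 8224
Weighted mean = 308540 / 8224 = 37.517023
Difference (unweighted minus weighted) = 4.7829767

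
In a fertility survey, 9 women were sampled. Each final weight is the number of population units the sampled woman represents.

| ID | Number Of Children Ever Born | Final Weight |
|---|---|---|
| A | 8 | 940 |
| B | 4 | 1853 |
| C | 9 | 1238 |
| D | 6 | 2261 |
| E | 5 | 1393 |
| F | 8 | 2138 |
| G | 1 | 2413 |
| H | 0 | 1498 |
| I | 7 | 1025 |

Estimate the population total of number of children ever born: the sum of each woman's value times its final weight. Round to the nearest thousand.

73000

Weighted total = 8×940 + 4×1853 + 9×1238 + 6×2261 + 5×1393 + 8×2138 + 1×2413 + 0×1498 + 7×1025
  = 7520 + 7412 + 11142 + 13566 + 6965 + 17104 + 2413 + 0 + 7175 = 73297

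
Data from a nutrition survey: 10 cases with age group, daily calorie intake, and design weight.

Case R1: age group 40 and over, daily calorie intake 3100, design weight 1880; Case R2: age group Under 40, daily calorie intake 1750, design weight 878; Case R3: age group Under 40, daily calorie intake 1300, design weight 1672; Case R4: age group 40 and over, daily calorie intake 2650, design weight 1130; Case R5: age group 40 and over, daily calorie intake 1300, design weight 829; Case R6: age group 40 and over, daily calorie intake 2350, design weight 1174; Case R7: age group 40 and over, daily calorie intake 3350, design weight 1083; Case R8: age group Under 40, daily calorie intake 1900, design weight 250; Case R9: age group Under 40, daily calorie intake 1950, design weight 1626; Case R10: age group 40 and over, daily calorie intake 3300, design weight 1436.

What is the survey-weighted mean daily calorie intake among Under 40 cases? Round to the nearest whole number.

1662

Under 40 rows: R2, R3, R8, R9
Weighted sum = 1750×878 + 1300×1672 + 1900×250 + 1950×1626
  = 1536500 + 2173600 + 475000 + 3170700 = 7355800
Sum of weights = 878 + 1672 + 250 + 1626 = 4426
Weighted mean = 7355800 / 4426 = 1661.9521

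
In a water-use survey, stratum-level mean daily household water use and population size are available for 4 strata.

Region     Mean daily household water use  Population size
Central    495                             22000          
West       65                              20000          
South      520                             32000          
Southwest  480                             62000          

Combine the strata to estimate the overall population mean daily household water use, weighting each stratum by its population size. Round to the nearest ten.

430

Σ Nₕ·x̄ₕ = 495×22000 + 65×20000 + 520×32000 + 480×62000
  = 10890000 + 1300000 + 16640000 + 29760000 = 58590000
Σ Nₕ = 22000 + 20000 + 32000 + 62000 = 136000
Overall mean = 58590000 / 136000 = 430.80882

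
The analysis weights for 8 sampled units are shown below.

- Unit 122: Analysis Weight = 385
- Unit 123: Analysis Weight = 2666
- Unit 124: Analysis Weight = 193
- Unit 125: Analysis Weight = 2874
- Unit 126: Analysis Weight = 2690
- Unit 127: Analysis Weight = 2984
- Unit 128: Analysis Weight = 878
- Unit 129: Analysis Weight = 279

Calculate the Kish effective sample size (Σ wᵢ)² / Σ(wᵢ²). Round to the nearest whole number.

5

Σ wᵢ = 12949
Σ wᵢ² = 148225 + 7107556 + 37249 + 8259876 + 7236100 + 8904256 + 770884 + 77841 = 32541987
n_eff = 12949² / 32541987 = 167676601 / 32541987 = 5.1526233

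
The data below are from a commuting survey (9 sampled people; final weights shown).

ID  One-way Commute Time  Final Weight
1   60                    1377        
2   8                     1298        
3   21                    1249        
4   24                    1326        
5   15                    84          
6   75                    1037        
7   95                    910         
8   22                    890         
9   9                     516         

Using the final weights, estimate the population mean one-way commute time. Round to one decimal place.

39.2

Weighted sum = 60×1377 + 8×1298 + 21×1249 + 24×1326 + 15×84 + 75×1037 + 95×910 + 22×890 + 9×516
  = 82620 + 10384 + 26229 + 31824 + 1260 + 77775 + 86450 + 19580 + 4644 = 340766
Sum of weights = 1377 + 1298 + 1249 + 1326 + 84 + 1037 + 910 + 890 + 516 = 8687
Weighted mean = 340766 / 8687 = 39.227121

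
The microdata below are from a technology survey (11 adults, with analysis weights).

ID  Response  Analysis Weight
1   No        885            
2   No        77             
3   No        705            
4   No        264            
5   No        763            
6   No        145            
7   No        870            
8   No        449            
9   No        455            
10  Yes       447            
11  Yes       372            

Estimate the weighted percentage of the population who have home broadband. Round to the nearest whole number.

Sum of weights for 'Yes' = 447 + 372 = 819
Total weight = 885 + 77 + 705 + 264 + 763 + 145 + 870 + 449 + 455 + 447 + 372 = 5432
Weighted proportion = 819 / 5432 = 0.1507732 → 15.07732%

15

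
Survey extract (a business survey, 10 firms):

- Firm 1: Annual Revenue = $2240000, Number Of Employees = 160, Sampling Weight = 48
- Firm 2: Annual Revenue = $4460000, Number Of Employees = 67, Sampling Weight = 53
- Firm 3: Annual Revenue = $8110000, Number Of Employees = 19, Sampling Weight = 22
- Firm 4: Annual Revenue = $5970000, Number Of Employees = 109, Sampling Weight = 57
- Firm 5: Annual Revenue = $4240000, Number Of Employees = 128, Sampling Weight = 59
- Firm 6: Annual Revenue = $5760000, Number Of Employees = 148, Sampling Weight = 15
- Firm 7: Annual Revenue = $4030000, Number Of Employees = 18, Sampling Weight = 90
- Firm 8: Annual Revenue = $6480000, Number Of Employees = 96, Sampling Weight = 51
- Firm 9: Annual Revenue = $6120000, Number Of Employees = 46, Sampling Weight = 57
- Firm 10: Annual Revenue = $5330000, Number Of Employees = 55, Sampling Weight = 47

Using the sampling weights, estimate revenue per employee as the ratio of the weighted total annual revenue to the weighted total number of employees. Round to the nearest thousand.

Σ wᵢ·y = 2240000×48 + 4460000×53 + 8110000×22 + 5970000×57 + 4240000×59 + 5760000×15 + 4030000×90 + 6480000×51 + 6120000×57 + 5330000×47
  = 107520000 + 236380000 + 178420000 + 340290000 + 250160000 + 86400000 + 362700000 + 330480000 + 348840000 + 250510000 = 2491700000
Σ wᵢ·x = 160×48 + 67×53 + 19×22 + 109×57 + 128×59 + 148×15 + 18×90 + 96×51 + 46×57 + 55×47
  = 39357
Ratio = 2491700000 / 39357 = 63310.212

63000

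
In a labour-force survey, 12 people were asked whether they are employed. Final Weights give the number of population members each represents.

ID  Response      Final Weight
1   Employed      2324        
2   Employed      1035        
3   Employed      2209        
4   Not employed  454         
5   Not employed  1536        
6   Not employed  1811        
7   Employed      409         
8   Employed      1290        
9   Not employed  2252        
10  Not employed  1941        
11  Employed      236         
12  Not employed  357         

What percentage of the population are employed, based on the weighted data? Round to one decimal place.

Sum of weights for 'Employed' = 2324 + 1035 + 2209 + 409 + 1290 + 236 = 7503
Total weight = 2324 + 1035 + 2209 + 454 + 1536 + 1811 + 409 + 1290 + 2252 + 1941 + 236 + 357 = 15854
Weighted proportion = 7503 / 15854 = 0.47325596 → 47.325596%

47.3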